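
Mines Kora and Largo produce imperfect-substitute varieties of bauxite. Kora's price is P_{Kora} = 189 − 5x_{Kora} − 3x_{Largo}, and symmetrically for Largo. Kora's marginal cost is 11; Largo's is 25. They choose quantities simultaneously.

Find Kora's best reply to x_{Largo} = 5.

Mine Kora's profit: π = x_{Kora}(189 − 5x_{Kora} − 3x_{Largo}) − 11x_{Kora}.
∂π/∂x_{Kora} = 178 − 10x_{Kora} − 3x_{Largo} = 0 ⇒ x_{Kora} = 17.8 − 0.3x_{Largo}.
At x_{Largo} = 5: x_{Kora} = 17.8 − 0.3·5 = 16.3.

16.3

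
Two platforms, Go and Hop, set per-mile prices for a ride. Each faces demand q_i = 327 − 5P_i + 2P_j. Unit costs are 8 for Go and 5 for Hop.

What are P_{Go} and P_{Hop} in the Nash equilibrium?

45.5625, 44.3125

Go's profit: π = (P_{Go} − 8)(327 − 5P_{Go} + 2P_{Hop}).
∂π/∂P_{Go} = 367 − 10P_{Go} + 2P_{Hop} = 0 ⇒ P_{Go} = 36.7 + 0.2P_{Hop}.
Similarly P_{Hop} = 35.2 + 0.2P_{Go}.
Plugging P_{Hop} into Go's best response: P_{Go} = 36.7 + 0.2(35.2 + 0.2P_{Go}) ⇒ 0.96P_{Go} = 43.74, so P_{Go} = 45.5625.
Then P_{Hop} = 35.2 + 0.2·45.5625 = 44.3125.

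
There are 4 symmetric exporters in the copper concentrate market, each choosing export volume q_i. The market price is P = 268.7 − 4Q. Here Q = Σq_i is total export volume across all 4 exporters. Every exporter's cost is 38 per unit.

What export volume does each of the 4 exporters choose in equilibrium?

A representative exporter's profit is π_i = q_i(268.7 − 4Q) − 38q_i, with Q = q_i + Σ_{j≠i} q_j.
First-order condition: 230.7 − 8q_i − 4Σ_{j≠i} q_j = 0.
In a symmetric equilibrium every exporter chooses the same q, so Σ_{j≠i} q_j = 3q. The condition becomes 230.7 − 20q = 0, giving q = 230.7/20 = 11.535.

11.535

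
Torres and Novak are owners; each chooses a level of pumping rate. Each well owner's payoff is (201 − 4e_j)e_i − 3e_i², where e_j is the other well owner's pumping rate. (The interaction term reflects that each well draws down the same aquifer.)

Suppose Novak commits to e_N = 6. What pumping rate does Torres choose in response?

Torres's payoff is (201 − 4e_N)e_T − 3e_T².
∂π/∂e_T = 201 − 4e_N − 6e_T = 0, so e_T = 33.5 − (2/3)e_N.
At e_N = 6: e_T = 33.5 − (2/3)·6 = 29.5.

29.5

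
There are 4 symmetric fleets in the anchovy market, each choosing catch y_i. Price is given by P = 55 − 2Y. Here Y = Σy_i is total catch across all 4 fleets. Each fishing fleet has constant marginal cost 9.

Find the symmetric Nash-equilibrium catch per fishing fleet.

A representative fishing fleet's profit is π_i = y_i(55 − 2Y) − 9y_i, with Y = y_i + Σ_{j≠i} y_j.
First-order condition: 46 − 4y_i − 2Σ_{j≠i} y_j = 0.
In a symmetric equilibrium every fishing fleet chooses the same y, so Σ_{j≠i} y_j = 3y. The condition becomes 46 − 10y = 0, giving y = 46/10 = 4.6.

4.6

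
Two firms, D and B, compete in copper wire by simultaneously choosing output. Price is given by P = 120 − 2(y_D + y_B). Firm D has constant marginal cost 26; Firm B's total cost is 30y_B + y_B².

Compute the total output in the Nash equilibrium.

27.8

Firm D's profit: π = y_D(120 − 2(y_D + y_B)) − 26y_D.
∂π/∂y_D = 94 − 4y_D − 2y_B = 0, so y_D = 23.5 − 0.5y_B.
For B: ∂π/∂y_B = 90 − 6y_B − 2y_D = 0 ⇒ y_B = 15 − (1/3)y_D.
Plugging y_B into D's best response: y_D = 23.5 − 0.5(15 − (1/3)y_D) ⇒ (5/6)y_D = 16, so y_D = 19.2.
Then y_B = 15 − (1/3)·19.2 = 8.6.
Total output: 19.2 + 8.6 = 27.8.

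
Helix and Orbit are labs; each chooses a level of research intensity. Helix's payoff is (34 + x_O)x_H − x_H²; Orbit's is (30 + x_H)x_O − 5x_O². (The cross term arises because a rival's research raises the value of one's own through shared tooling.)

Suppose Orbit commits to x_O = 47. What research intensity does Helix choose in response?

40.5

Expanding Helix's payoff: 34x_H + x_Ox_H − x_H².
∂π/∂x_H = 34 + x_O − 2x_H = 0, so x_H = 17 + 0.5x_O.
At x_O = 47: x_H = 17 + 0.5·47 = 40.5.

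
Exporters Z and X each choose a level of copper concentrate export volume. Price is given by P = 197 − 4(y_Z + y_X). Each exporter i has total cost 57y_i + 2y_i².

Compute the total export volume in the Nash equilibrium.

Exporter Z's profit: π = y_Z(197 − 4(y_Z + y_X)) − 57y_Z − 2y_Z².
∂π/∂y_Z = 140 − 12y_Z − 4y_X = 0, so y_Z = 35/3 − (1/3)y_X.
By symmetry y_X = y_Z; substituting into the reaction function, (4/3)y_Z = 35/3 and y_Z = 8.75.
Total export volume: 8.75 + 8.75 = 17.5.

17.5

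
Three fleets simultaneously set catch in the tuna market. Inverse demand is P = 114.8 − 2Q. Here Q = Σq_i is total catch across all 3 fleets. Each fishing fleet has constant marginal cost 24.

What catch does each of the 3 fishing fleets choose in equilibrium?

A representative fishing fleet's profit is π_i = q_i(114.8 − 2Q) − 24q_i, with Q = q_i + Σ_{j≠i} q_j.
First-order condition: 90.8 − 4q_i − 2Σ_{j≠i} q_j = 0.
Imposing symmetry (q_j = q for all j) turns Σ_{j≠i} q_j into 2q, so 90.8 = 8q and q = 11.35.

11.35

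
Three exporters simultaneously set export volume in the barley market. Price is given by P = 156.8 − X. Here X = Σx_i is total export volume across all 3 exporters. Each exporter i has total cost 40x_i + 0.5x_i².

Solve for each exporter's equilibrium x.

23.36

A representative exporter's profit is π_i = x_i(156.8 − X) − 40x_i − 0.5x_i², with X = x_i + Σ_{j≠i} x_j.
First-order condition: 116.8 − 3x_i − Σ_{j≠i} x_j = 0.
Imposing symmetry (x_j = x for all j) turns Σ_{j≠i} x_j into 2x, so 116.8 = 5x and x = 23.36.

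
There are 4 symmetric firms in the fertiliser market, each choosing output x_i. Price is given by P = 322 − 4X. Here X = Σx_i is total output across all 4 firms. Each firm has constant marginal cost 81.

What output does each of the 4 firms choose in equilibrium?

A representative firm's profit is π_i = x_i(322 − 4X) − 81x_i, with X = x_i + Σ_{j≠i} x_j.
First-order condition: 241 − 8x_i − 4Σ_{j≠i} x_j = 0.
With identical firms, set every x_j = x: then 241 − 8x − 12x = 0, i.e. x = 241/20 = 12.05.

12.05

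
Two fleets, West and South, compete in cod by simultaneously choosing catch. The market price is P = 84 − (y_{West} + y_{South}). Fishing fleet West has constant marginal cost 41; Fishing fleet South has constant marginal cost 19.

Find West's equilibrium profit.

Fishing fleet West's profit: π = y_{West}(84 − (y_{West} + y_{South})) − 41y_{West}.
∂π/∂y_{West} = 43 − 2y_{West} − y_{South} = 0, so y_{West} = 21.5 − 0.5y_{South}.
By the same steps for South: y_{South} = 32.5 − 0.5y_{West}.
Solving the two reaction functions simultaneously: (1 − (−0.5)(−0.5))y_{West} = 21.5 − 0.5·32.5, so 0.75y_{West} = 5.25 and y_{West} = 7.
Then y_{South} = 32.5 − 0.5·7 = 29.
Price P = 84 − 36 = 48.
West's profit: (48 − 41)·7 = 49.

49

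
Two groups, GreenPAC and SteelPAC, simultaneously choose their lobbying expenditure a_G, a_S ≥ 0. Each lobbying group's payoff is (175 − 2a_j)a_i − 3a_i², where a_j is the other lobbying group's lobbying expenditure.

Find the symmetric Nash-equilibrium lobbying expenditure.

21.875

GreenPAC's payoff is (175 − 2a_S)a_G − 3a_G².
∂π/∂a_G = 175 − 2a_S − 6a_G = 0, so a_G = 175/6 − (1/3)a_S.
By symmetry a_S = a_G; substituting into the reaction function, (4/3)a_G = 175/6 and a_G = 21.875.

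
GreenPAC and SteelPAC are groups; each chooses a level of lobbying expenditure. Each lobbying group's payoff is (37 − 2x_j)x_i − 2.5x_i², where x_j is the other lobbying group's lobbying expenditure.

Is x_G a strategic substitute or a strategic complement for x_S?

GreenPAC's payoff is (37 − 2x_S)x_G − 2.5x_G².
∂π/∂x_G = 37 − 2x_S − 5x_G = 0, so x_G = 7.4 − 0.4x_S.
The best-response slope dx_G/dx_S = −0.4 < 0: the reaction function is downward-sloping, so the choices are strategic substitutes.

strategic substitutes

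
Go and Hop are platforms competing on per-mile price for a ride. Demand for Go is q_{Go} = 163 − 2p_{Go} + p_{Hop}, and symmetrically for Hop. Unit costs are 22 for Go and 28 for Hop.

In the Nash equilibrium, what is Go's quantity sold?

95.6

Go's profit: π = (p_{Go} − 22)(163 − 2p_{Go} + p_{Hop}).
∂π/∂p_{Go} = 207 − 4p_{Go} + p_{Hop} = 0 ⇒ p_{Go} = 51.75 + 0.25p_{Hop}.
Similarly p_{Hop} = 54.75 + 0.25p_{Go}.
Plugging p_{Hop} into Go's best response: p_{Go} = 51.75 + 0.25(54.75 + 0.25p_{Go}) ⇒ 0.9375p_{Go} = 65.4375, so p_{Go} = 69.8.
Then p_{Hop} = 54.75 + 0.25·69.8 = 72.2.
q_{Go} = 163 − 2·69.8 + 72.2 = 95.6.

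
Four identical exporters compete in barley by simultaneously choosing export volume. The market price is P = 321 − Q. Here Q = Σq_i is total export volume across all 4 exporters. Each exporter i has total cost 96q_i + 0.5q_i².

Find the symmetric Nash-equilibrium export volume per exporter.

37.5

A representative exporter's profit is π_i = q_i(321 − Q) − 96q_i − 0.5q_i², with Q = q_i + Σ_{j≠i} q_j.
First-order condition: 225 − 3q_i − Σ_{j≠i} q_j = 0.
With identical exporters, set every q_j = q: then 225 − 3q − 3q = 0, i.e. q = 225/6 = 37.5.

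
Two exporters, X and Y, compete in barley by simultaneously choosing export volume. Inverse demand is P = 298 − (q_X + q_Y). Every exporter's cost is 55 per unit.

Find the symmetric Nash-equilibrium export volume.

Exporter X's profit: π = q_X(298 − (q_X + q_Y)) − 55q_X.
∂π/∂q_X = 243 − 2q_X − q_Y = 0, so q_X = 121.5 − 0.5q_Y.
By symmetry q_Y = q_X; substituting into the reaction function, 1.5q_X = 121.5 and q_X = 81.

81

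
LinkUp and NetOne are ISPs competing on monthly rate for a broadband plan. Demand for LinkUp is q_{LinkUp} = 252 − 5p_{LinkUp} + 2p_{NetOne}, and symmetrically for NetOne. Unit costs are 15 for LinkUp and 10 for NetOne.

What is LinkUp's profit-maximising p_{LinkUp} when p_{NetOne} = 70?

46.7

LinkUp's profit: π = (p_{LinkUp} − 15)(252 − 5p_{LinkUp} + 2p_{NetOne}).
∂π/∂p_{LinkUp} = 327 − 10p_{LinkUp} + 2p_{NetOne} = 0 ⇒ p_{LinkUp} = 32.7 + 0.2p_{NetOne}.
At p_{NetOne} = 70: p_{LinkUp} = 32.7 + 0.2·70 = 46.7.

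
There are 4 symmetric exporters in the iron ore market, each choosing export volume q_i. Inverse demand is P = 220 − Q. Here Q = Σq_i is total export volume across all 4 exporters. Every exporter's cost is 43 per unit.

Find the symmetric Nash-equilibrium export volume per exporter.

A representative exporter's profit is π_i = q_i(220 − Q) − 43q_i, with Q = q_i + Σ_{j≠i} q_j.
First-order condition: 177 − 2q_i − Σ_{j≠i} q_j = 0.
In a symmetric equilibrium every exporter chooses the same q, so Σ_{j≠i} q_j = 3q. The condition becomes 177 − 5q = 0, giving q = 177/5 = 35.4.

35.4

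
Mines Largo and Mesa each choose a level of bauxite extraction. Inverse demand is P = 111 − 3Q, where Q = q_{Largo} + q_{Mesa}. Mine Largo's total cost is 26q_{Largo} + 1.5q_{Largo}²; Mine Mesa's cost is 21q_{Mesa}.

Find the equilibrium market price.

Mine Largo's profit: π = q_{Largo}(111 − 3(q_{Largo} + q_{Mesa})) − 26q_{Largo} − 1.5q_{Largo}².
∂π/∂q_{Largo} = 85 − 9q_{Largo} − 3q_{Mesa} = 0, so q_{Largo} = 85/9 − (1/3)q_{Mesa}.
For Mesa: ∂π/∂q_{Mesa} = 90 − 6q_{Mesa} − 3q_{Largo} = 0 ⇒ q_{Mesa} = 15 − 0.5q_{Largo}.
Solving the two reaction functions simultaneously: (1 − (−1/3)(−0.5))q_{Largo} = 85/9 − (1/3)·15, so (5/6)q_{Largo} = 40/9 and q_{Largo} = 16/3.
Then q_{Mesa} = 15 − 0.5·(16/3) = 37/3.
Equilibrium price: P = 111 − 3·(53/3) = 58.

58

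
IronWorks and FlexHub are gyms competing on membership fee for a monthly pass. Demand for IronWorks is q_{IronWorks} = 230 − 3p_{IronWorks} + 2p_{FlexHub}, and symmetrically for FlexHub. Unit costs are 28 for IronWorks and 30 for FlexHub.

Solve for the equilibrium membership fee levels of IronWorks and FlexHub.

78.875, 79.625

IronWorks's profit: π = (p_{IronWorks} − 28)(230 − 3p_{IronWorks} + 2p_{FlexHub}).
∂π/∂p_{IronWorks} = 314 − 6p_{IronWorks} + 2p_{FlexHub} = 0 ⇒ p_{IronWorks} = 157/3 + (1/3)p_{FlexHub}.
Similarly p_{FlexHub} = 160/3 + (1/3)p_{IronWorks}.
Solving the two reaction functions simultaneously: (1 − (1/3)(1/3))p_{IronWorks} = 157/3 + (1/3)·(160/3), so (8/9)p_{IronWorks} = 631/9 and p_{IronWorks} = 78.875.
Then p_{FlexHub} = 160/3 + (1/3)·78.875 = 79.625.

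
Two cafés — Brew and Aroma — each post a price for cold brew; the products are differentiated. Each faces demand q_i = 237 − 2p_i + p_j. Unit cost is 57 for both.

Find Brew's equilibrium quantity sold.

120

Brew's profit: π = (p_{Brew} − 57)(237 − 2p_{Brew} + p_{Aroma}).
∂π/∂p_{Brew} = 351 − 4p_{Brew} + p_{Aroma} = 0 ⇒ p_{Brew} = 87.75 + 0.25p_{Aroma}.
The game is symmetric, so in equilibrium p_{Aroma} = p_{Brew}: the reaction function gives 0.75p_{Brew} = 87.75, hence p_{Brew} = 117.
q_{Brew} = 237 − 2·117 + 117 = 120.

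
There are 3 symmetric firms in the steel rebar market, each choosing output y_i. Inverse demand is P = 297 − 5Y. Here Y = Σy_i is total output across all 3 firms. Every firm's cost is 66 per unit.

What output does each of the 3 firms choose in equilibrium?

A representative firm's profit is π_i = y_i(297 − 5Y) − 66y_i, with Y = y_i + Σ_{j≠i} y_j.
First-order condition: 231 − 10y_i − 5Σ_{j≠i} y_j = 0.
With identical firms, set every y_j = y: then 231 − 10y − 10y = 0, i.e. y = 231/20 = 11.55.

11.55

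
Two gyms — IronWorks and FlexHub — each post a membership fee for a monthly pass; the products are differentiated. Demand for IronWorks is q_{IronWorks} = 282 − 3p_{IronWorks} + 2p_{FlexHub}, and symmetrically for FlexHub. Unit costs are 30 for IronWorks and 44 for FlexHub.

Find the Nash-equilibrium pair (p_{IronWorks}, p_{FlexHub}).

IronWorks's profit: π = (p_{IronWorks} − 30)(282 − 3p_{IronWorks} + 2p_{FlexHub}).
∂π/∂p_{IronWorks} = 372 − 6p_{IronWorks} + 2p_{FlexHub} = 0 ⇒ p_{IronWorks} = 62 + (1/3)p_{FlexHub}.
Similarly p_{FlexHub} = 69 + (1/3)p_{IronWorks}.
Solving the two reaction functions simultaneously: (1 − (1/3)(1/3))p_{IronWorks} = 62 + (1/3)·69, so (8/9)p_{IronWorks} = 85 and p_{IronWorks} = 95.625.
Then p_{FlexHub} = 69 + (1/3)·95.625 = 100.875.

95.625, 100.875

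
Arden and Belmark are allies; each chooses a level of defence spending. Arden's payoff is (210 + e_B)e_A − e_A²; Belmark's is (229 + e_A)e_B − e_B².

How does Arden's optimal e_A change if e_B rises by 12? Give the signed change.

Expanding Arden's payoff: 210e_A + e_Be_A − e_A².
∂π/∂e_A = 210 + e_B − 2e_A = 0, so e_A = 105 + 0.5e_B.
The reaction-function slope is 0.5, so a 12-unit rise in e_B moves e_A by 0.5 × 12 = 6. Arden's best response rises — the actions are strategic complements.

6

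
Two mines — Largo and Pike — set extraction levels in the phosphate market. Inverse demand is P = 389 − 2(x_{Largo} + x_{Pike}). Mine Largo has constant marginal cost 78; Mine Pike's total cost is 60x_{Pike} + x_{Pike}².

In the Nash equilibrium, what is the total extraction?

95.1

Mine Largo's profit: π = x_{Largo}(389 − 2(x_{Largo} + x_{Pike})) − 78x_{Largo}.
∂π/∂x_{Largo} = 311 − 4x_{Largo} − 2x_{Pike} = 0, so x_{Largo} = 77.75 − 0.5x_{Pike}.
For Pike: ∂π/∂x_{Pike} = 329 − 6x_{Pike} − 2x_{Largo} = 0 ⇒ x_{Pike} = 329/6 − (1/3)x_{Largo}.
Plugging x_{Pike} into Largo's best response: x_{Largo} = 77.75 − 0.5(329/6 − (1/3)x_{Largo}) ⇒ (5/6)x_{Largo} = 151/3, so x_{Largo} = 60.4.
Then x_{Pike} = 329/6 − (1/3)·60.4 = 34.7.
Total extraction: 60.4 + 34.7 = 95.1.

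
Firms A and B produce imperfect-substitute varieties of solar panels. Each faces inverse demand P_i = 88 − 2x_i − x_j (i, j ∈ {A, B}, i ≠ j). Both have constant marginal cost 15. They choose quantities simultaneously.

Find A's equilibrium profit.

426.32

Firm A's profit: π = x_A(88 − 2x_A − x_B) − 15x_A.
∂π/∂x_A = 73 − 4x_A − x_B = 0 ⇒ x_A = 18.25 − 0.25x_B.
Setting x_A = x_B in the reaction function: x_A = 18.25 − 0.25x_A, so x_A = 18.25 / 1.25 = 14.6.
P_A = 88 − 2·14.6 − 14.6 = 44.2.
Profit = (44.2 − 15)·14.6 = 426.32.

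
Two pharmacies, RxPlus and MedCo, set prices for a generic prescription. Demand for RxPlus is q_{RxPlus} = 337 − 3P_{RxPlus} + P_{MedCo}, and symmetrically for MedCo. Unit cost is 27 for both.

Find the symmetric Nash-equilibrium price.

RxPlus's profit: π = (P_{RxPlus} − 27)(337 − 3P_{RxPlus} + P_{MedCo}).
∂π/∂P_{RxPlus} = 418 − 6P_{RxPlus} + P_{MedCo} = 0 ⇒ P_{RxPlus} = 209/3 + (1/6)P_{MedCo}.
Setting P_{RxPlus} = P_{MedCo} in the reaction function: P_{RxPlus} = 209/3 + (1/6)P_{RxPlus}, so P_{RxPlus} = (209/3) / (5/6) = 83.6.

83.6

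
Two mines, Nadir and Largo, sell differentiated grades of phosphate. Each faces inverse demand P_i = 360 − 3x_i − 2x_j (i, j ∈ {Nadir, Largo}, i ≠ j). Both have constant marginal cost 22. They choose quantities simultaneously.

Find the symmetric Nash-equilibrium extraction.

Mine Nadir's profit: π = x_{Nadir}(360 − 3x_{Nadir} − 2x_{Largo}) − 22x_{Nadir}.
∂π/∂x_{Nadir} = 338 − 6x_{Nadir} − 2x_{Largo} = 0 ⇒ x_{Nadir} = 169/3 − (1/3)x_{Largo}.
The game is symmetric, so in equilibrium x_{Largo} = x_{Nadir}: the reaction function gives (4/3)x_{Nadir} = 169/3, hence x_{Nadir} = 42.25.

42.25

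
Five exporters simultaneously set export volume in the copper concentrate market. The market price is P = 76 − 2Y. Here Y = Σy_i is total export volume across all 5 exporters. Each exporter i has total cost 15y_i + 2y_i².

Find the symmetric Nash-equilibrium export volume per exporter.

A representative exporter's profit is π_i = y_i(76 − 2Y) − 15y_i − 2y_i², with Y = y_i + Σ_{j≠i} y_j.
First-order condition: 61 − 8y_i − 2Σ_{j≠i} y_j = 0.
With identical exporters, set every y_j = y: then 61 − 8y − 8y = 0, i.e. y = 61/16 = 3.8125.

3.8125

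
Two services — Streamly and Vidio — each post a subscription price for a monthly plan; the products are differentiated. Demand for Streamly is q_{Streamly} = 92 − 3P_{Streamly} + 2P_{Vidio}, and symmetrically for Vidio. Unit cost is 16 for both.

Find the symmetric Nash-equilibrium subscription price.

Streamly's profit: π = (P_{Streamly} − 16)(92 − 3P_{Streamly} + 2P_{Vidio}).
∂π/∂P_{Streamly} = 140 − 6P_{Streamly} + 2P_{Vidio} = 0 ⇒ P_{Streamly} = 70/3 + (1/3)P_{Vidio}.
The game is symmetric, so in equilibrium P_{Vidio} = P_{Streamly}: the reaction function gives (2/3)P_{Streamly} = 70/3, hence P_{Streamly} = 35.

35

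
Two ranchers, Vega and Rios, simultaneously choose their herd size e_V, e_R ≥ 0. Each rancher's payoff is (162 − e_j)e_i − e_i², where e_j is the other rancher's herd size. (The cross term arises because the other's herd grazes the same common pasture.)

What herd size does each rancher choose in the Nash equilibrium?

Vega's payoff is (162 − e_R)e_V − e_V².
∂π/∂e_V = 162 − e_R − 2e_V = 0, so e_V = 81 − 0.5e_R.
By symmetry e_R = e_V; substituting into the reaction function, 1.5e_V = 81 and e_V = 54.

54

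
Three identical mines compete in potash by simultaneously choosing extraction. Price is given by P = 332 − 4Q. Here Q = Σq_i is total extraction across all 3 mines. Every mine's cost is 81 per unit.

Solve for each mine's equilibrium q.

A representative mine's profit is π_i = q_i(332 − 4Q) − 81q_i, with Q = q_i + Σ_{j≠i} q_j.
First-order condition: 251 − 8q_i − 4Σ_{j≠i} q_j = 0.
Imposing symmetry (q_j = q for all j) turns Σ_{j≠i} q_j into 2q, so 251 = 16q and q = 15.6875.

15.6875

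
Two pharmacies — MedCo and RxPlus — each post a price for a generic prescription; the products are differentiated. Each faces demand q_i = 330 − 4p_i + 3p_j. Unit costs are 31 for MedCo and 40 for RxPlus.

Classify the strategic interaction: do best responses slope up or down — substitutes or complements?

MedCo's profit: π = (p_{MedCo} − 31)(330 − 4p_{MedCo} + 3p_{RxPlus}).
∂π/∂p_{MedCo} = 454 − 8p_{MedCo} + 3p_{RxPlus} = 0 ⇒ p_{MedCo} = 56.75 + 0.375p_{RxPlus}.
The best-response slope dp_{MedCo}/dp_{RxPlus} = 0.375 > 0: the reaction function is upward-sloping, so the choices are strategic complements.

strategic complements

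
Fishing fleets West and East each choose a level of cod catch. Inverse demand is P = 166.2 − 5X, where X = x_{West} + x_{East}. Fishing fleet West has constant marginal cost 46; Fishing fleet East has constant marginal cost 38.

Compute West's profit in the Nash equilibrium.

279.752

Fishing fleet West's profit: π = x_{West}(166.2 − 5(x_{West} + x_{East})) − 46x_{West}.
∂π/∂x_{West} = 120.2 − 10x_{West} − 5x_{East} = 0, so x_{West} = 12.02 − 0.5x_{East}.
By the same steps for East: x_{East} = 12.82 − 0.5x_{West}.
Substituting the second reaction function into the first: x_{West} = 12.02 − 0.5(12.82 − 0.5x_{West}), which gives 0.75x_{West} = 5.61 ⇒ x_{West} = 7.48.
Then x_{East} = 12.82 − 0.5·7.48 = 9.08.
Price P = 166.2 − 5·16.56 = 83.4.
West's profit: (83.4 − 46)·7.48 = 279.752.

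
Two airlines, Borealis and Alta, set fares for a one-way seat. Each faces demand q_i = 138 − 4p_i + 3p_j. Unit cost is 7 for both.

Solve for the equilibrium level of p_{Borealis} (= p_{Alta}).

Borealis's profit: π = (p_{Borealis} − 7)(138 − 4p_{Borealis} + 3p_{Alta}).
∂π/∂p_{Borealis} = 166 − 8p_{Borealis} + 3p_{Alta} = 0 ⇒ p_{Borealis} = 20.75 + 0.375p_{Alta}.
By symmetry p_{Alta} = p_{Borealis}; substituting into the reaction function, 0.625p_{Borealis} = 20.75 and p_{Borealis} = 33.2.

33.2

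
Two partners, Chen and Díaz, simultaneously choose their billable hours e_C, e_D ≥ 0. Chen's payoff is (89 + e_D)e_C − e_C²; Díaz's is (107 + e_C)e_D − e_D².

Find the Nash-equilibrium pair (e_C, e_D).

Expanding Chen's payoff: 89e_C + e_De_C − e_C².
∂π/∂e_C = 89 + e_D − 2e_C = 0, so e_C = 44.5 + 0.5e_D.
Likewise for Díaz: e_D = 53.5 + 0.5e_C.
Substituting the second reaction function into the first: e_C = 44.5 + 0.5(53.5 + 0.5e_C), which gives 0.75e_C = 71.25 ⇒ e_C = 95.
Then e_D = 53.5 + 0.5·95 = 101.

95, 101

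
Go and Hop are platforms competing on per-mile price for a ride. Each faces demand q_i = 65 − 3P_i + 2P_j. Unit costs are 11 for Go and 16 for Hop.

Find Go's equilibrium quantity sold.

43.3125

Go's profit: π = (P_{Go} − 11)(65 − 3P_{Go} + 2P_{Hop}).
∂π/∂P_{Go} = 98 − 6P_{Go} + 2P_{Hop} = 0 ⇒ P_{Go} = 49/3 + (1/3)P_{Hop}.
Similarly P_{Hop} = 113/6 + (1/3)P_{Go}.
Solving the two reaction functions simultaneously: (1 − (1/3)(1/3))P_{Go} = 49/3 + (1/3)·(113/6), so (8/9)P_{Go} = 407/18 and P_{Go} = 25.4375.
Then P_{Hop} = 113/6 + (1/3)·25.4375 = 27.3125.
q_{Go} = 65 − 3·25.4375 + 2·27.3125 = 43.3125.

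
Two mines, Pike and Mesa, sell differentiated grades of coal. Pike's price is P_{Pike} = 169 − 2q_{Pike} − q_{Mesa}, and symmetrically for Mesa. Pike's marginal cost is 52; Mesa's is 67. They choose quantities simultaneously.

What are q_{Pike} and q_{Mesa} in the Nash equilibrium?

24.4, 19.4

Mine Pike's profit: π = q_{Pike}(169 − 2q_{Pike} − q_{Mesa}) − 52q_{Pike}.
∂π/∂q_{Pike} = 117 − 4q_{Pike} − q_{Mesa} = 0 ⇒ q_{Pike} = 29.25 − 0.25q_{Mesa}.
Similarly q_{Mesa} = 25.5 − 0.25q_{Pike}.
Substituting the second reaction function into the first: q_{Pike} = 29.25 − 0.25(25.5 − 0.25q_{Pike}), which gives 0.9375q_{Pike} = 22.875 ⇒ q_{Pike} = 24.4.
Then q_{Mesa} = 25.5 − 0.25·24.4 = 19.4.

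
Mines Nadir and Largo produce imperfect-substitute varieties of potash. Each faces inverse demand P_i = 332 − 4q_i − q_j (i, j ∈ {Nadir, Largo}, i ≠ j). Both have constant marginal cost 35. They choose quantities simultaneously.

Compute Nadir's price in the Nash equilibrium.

Mine Nadir's profit: π = q_{Nadir}(332 − 4q_{Nadir} − q_{Largo}) − 35q_{Nadir}.
∂π/∂q_{Nadir} = 297 − 8q_{Nadir} − q_{Largo} = 0 ⇒ q_{Nadir} = 37.125 − 0.125q_{Largo}.
Setting q_{Nadir} = q_{Largo} in the reaction function: q_{Nadir} = 37.125 − 0.125q_{Nadir}, so q_{Nadir} = 37.125 / 1.125 = 33.
P_{Nadir} = 332 − 4·33 − 33 = 167.

167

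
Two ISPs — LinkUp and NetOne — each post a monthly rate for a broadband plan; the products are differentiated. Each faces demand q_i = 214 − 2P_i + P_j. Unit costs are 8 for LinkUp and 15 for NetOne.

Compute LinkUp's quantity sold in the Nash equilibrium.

LinkUp's profit: π = (P_{LinkUp} − 8)(214 − 2P_{LinkUp} + P_{NetOne}).
∂π/∂P_{LinkUp} = 230 − 4P_{LinkUp} + P_{NetOne} = 0 ⇒ P_{LinkUp} = 57.5 + 0.25P_{NetOne}.
Similarly P_{NetOne} = 61 + 0.25P_{LinkUp}.
Plugging P_{NetOne} into LinkUp's best response: P_{LinkUp} = 57.5 + 0.25(61 + 0.25P_{LinkUp}) ⇒ 0.9375P_{LinkUp} = 72.75, so P_{LinkUp} = 77.6.
Then P_{NetOne} = 61 + 0.25·77.6 = 80.4.
q_{LinkUp} = 214 − 2·77.6 + 80.4 = 139.2.

139.2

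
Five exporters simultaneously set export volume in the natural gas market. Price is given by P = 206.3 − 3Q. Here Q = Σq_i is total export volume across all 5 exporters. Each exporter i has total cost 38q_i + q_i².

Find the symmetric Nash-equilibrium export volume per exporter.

A representative exporter's profit is π_i = q_i(206.3 − 3Q) − 38q_i − q_i², with Q = q_i + Σ_{j≠i} q_j.
First-order condition: 168.3 − 8q_i − 3Σ_{j≠i} q_j = 0.
With identical exporters, set every q_j = q: then 168.3 − 8q − 12q = 0, i.e. q = 168.3/20 = 8.415.

8.415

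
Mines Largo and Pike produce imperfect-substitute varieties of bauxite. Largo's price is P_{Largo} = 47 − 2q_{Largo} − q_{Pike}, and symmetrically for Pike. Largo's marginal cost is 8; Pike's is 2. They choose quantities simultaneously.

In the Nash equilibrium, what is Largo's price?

22.8

Mine Largo's profit: π = q_{Largo}(47 − 2q_{Largo} − q_{Pike}) − 8q_{Largo}.
∂π/∂q_{Largo} = 39 − 4q_{Largo} − q_{Pike} = 0 ⇒ q_{Largo} = 9.75 − 0.25q_{Pike}.
Similarly q_{Pike} = 11.25 − 0.25q_{Largo}.
Plugging q_{Pike} into Largo's best response: q_{Largo} = 9.75 − 0.25(11.25 − 0.25q_{Largo}) ⇒ 0.9375q_{Largo} = 6.9375, so q_{Largo} = 7.4.
Then q_{Pike} = 11.25 − 0.25·7.4 = 9.4.
P_{Largo} = 47 − 2·7.4 − 9.4 = 22.8.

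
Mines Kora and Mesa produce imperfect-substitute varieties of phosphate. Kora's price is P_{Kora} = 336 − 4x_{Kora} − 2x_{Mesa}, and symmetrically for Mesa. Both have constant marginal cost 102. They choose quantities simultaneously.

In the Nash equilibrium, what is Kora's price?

195.6

Mine Kora's profit: π = x_{Kora}(336 − 4x_{Kora} − 2x_{Mesa}) − 102x_{Kora}.
∂π/∂x_{Kora} = 234 − 8x_{Kora} − 2x_{Mesa} = 0 ⇒ x_{Kora} = 29.25 − 0.25x_{Mesa}.
The game is symmetric, so in equilibrium x_{Mesa} = x_{Kora}: the reaction function gives 1.25x_{Kora} = 29.25, hence x_{Kora} = 23.4.
P_{Kora} = 336 − 4·23.4 − 2·23.4 = 195.6.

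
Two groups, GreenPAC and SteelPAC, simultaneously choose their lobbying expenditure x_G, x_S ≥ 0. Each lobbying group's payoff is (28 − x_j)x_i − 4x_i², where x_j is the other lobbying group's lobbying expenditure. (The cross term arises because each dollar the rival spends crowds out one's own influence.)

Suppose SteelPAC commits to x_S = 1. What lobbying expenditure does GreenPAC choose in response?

3.375

GreenPAC's payoff is (28 − x_S)x_G − 4x_G².
∂π/∂x_G = 28 − x_S − 8x_G = 0, so x_G = 3.5 − 0.125x_S.
At x_S = 1: x_G = 3.5 − 0.125·1 = 3.375.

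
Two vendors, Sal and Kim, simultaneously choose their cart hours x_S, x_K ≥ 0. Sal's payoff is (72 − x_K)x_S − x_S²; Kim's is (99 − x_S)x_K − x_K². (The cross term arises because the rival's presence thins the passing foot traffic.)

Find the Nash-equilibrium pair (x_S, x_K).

15, 42

Expanding Sal's payoff: 72x_S − x_Kx_S − x_S².
∂π/∂x_S = 72 − x_K − 2x_S = 0, so x_S = 36 − 0.5x_K.
Likewise for Kim: x_K = 49.5 − 0.5x_S.
Plugging x_K into Sal's best response: x_S = 36 − 0.5(49.5 − 0.5x_S) ⇒ 0.75x_S = 11.25, so x_S = 15.
Then x_K = 49.5 − 0.5·15 = 42.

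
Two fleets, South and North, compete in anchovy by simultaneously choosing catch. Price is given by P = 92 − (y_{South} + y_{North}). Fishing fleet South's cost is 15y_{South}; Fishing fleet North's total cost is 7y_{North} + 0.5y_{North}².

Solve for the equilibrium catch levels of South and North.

Fishing fleet South's profit: π = y_{South}(92 − (y_{South} + y_{North})) − 15y_{South}.
∂π/∂y_{South} = 77 − 2y_{South} − y_{North} = 0, so y_{South} = 38.5 − 0.5y_{North}.
For North: ∂π/∂y_{North} = 85 − 3y_{North} − y_{South} = 0 ⇒ y_{North} = 85/3 − (1/3)y_{South}.
Plugging y_{North} into South's best response: y_{South} = 38.5 − 0.5(85/3 − (1/3)y_{South}) ⇒ (5/6)y_{South} = 73/3, so y_{South} = 29.2.
Then y_{North} = 85/3 − (1/3)·29.2 = 18.6.

29.2, 18.6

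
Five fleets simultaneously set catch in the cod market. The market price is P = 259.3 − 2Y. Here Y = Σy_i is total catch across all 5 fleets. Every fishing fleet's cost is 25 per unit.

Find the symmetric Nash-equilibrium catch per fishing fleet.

A representative fishing fleet's profit is π_i = y_i(259.3 − 2Y) − 25y_i, with Y = y_i + Σ_{j≠i} y_j.
First-order condition: 234.3 − 4y_i − 2Σ_{j≠i} y_j = 0.
In a symmetric equilibrium every fishing fleet chooses the same y, so Σ_{j≠i} y_j = 4y. The condition becomes 234.3 − 12y = 0, giving y = 234.3/12 = 19.525.

19.525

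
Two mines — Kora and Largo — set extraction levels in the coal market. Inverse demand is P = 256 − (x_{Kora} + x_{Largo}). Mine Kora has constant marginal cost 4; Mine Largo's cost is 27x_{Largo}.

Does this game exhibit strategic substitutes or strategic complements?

strategic substitutes

Mine Kora's profit: π = x_{Kora}(256 − (x_{Kora} + x_{Largo})) − 4x_{Kora}.
∂π/∂x_{Kora} = 252 − 2x_{Kora} − x_{Largo} = 0, so x_{Kora} = 126 − 0.5x_{Largo}.
The best-response slope dx_{Kora}/dx_{Largo} = −0.5 < 0: the reaction function is downward-sloping, so the choices are strategic substitutes.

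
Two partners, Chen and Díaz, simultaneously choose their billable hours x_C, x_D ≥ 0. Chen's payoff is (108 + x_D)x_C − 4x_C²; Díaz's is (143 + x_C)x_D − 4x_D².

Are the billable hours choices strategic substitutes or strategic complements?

strategic complements

Expanding Chen's payoff: 108x_C + x_Dx_C − 4x_C².
∂π/∂x_C = 108 + x_D − 8x_C = 0, so x_C = 13.5 + 0.125x_D.
The best-response slope dx_C/dx_D = 0.125 > 0: the reaction function is upward-sloping, so the choices are strategic complements.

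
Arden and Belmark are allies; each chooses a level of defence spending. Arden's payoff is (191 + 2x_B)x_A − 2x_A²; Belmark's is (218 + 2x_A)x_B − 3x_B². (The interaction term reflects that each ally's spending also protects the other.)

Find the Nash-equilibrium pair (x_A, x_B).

Expanding Arden's payoff: 191x_A + 2x_Bx_A − 2x_A².
∂π/∂x_A = 191 + 2x_B − 4x_A = 0, so x_A = 47.75 + 0.5x_B.
Likewise for Belmark: x_B = 109/3 + (1/3)x_A.
Substituting the second reaction function into the first: x_A = 47.75 + 0.5(109/3 + (1/3)x_A), which gives (5/6)x_A = 791/12 ⇒ x_A = 79.1.
Then x_B = 109/3 + (1/3)·79.1 = 62.7.

79.1, 62.7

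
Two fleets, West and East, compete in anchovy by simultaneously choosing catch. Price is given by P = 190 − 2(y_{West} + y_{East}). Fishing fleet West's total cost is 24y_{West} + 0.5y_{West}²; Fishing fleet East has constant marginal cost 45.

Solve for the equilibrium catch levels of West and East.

23.375, 24.5625

Fishing fleet West's profit: π = y_{West}(190 − 2(y_{West} + y_{East})) − 24y_{West} − 0.5y_{West}².
∂π/∂y_{West} = 166 − 5y_{West} − 2y_{East} = 0, so y_{West} = 33.2 − 0.4y_{East}.
For East: ∂π/∂y_{East} = 145 − 4y_{East} − 2y_{West} = 0 ⇒ y_{East} = 36.25 − 0.5y_{West}.
Solving the two reaction functions simultaneously: (1 − (−0.4)(−0.5))y_{West} = 33.2 − 0.4·36.25, so 0.8y_{West} = 18.7 and y_{West} = 23.375.
Then y_{East} = 36.25 − 0.5·23.375 = 24.5625.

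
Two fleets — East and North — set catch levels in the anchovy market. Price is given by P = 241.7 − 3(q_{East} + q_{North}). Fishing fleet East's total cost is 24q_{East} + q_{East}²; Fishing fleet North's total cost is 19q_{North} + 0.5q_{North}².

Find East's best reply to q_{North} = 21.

Fishing fleet East's profit: π = q_{East}(241.7 − 3(q_{East} + q_{North})) − 24q_{East} − q_{East}².
∂π/∂q_{East} = 217.7 − 8q_{East} − 3q_{North} = 0, so q_{East} = 27.2125 − 0.375q_{North}.
At q_{North} = 21: q_{East} = 27.2125 − 0.375·21 = 19.3375.

19.3375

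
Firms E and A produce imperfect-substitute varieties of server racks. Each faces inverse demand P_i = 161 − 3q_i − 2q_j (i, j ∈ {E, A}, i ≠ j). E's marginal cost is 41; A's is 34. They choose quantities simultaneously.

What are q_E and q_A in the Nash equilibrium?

14.5625, 16.3125

Firm E's profit: π = q_E(161 − 3q_E − 2q_A) − 41q_E.
∂π/∂q_E = 120 − 6q_E − 2q_A = 0 ⇒ q_E = 20 − (1/3)q_A.
Similarly q_A = 127/6 − (1/3)q_E.
Plugging q_A into E's best response: q_E = 20 − (1/3)(127/6 − (1/3)q_E) ⇒ (8/9)q_E = 233/18, so q_E = 14.5625.
Then q_A = 127/6 − (1/3)·14.5625 = 16.3125.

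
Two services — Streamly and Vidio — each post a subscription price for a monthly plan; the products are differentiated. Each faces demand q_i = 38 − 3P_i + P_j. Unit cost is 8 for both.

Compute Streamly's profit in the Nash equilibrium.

58.08

Streamly's profit: π = (P_{Streamly} − 8)(38 − 3P_{Streamly} + P_{Vidio}).
∂π/∂P_{Streamly} = 62 − 6P_{Streamly} + P_{Vidio} = 0 ⇒ P_{Streamly} = 31/3 + (1/6)P_{Vidio}.
The game is symmetric, so in equilibrium P_{Vidio} = P_{Streamly}: the reaction function gives (5/6)P_{Streamly} = 31/3, hence P_{Streamly} = 12.4.
q_{Streamly} = 38 − 3·12.4 + 12.4 = 13.2.
Profit = (12.4 − 8)·13.2 = 58.08.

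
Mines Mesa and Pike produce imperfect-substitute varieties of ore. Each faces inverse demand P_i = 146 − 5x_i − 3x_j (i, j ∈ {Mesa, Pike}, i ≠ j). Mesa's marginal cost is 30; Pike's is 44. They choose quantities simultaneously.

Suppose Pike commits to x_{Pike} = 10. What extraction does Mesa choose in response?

8.6

Mine Mesa's profit: π = x_{Mesa}(146 − 5x_{Mesa} − 3x_{Pike}) − 30x_{Mesa}.
∂π/∂x_{Mesa} = 116 − 10x_{Mesa} − 3x_{Pike} = 0 ⇒ x_{Mesa} = 11.6 − 0.3x_{Pike}.
At x_{Pike} = 10: x_{Mesa} = 11.6 − 0.3·10 = 8.6.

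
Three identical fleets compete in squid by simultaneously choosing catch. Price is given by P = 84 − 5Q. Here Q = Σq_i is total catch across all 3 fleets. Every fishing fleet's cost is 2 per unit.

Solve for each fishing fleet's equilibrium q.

4.1

A representative fishing fleet's profit is π_i = q_i(84 − 5Q) − 2q_i, with Q = q_i + Σ_{j≠i} q_j.
First-order condition: 82 − 10q_i − 5Σ_{j≠i} q_j = 0.
Imposing symmetry (q_j = q for all j) turns Σ_{j≠i} q_j into 2q, so 82 = 20q and q = 4.1.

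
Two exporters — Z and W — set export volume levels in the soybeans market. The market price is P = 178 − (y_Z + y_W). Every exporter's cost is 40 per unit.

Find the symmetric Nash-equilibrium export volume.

Exporter Z's profit: π = y_Z(178 − (y_Z + y_W)) − 40y_Z.
∂π/∂y_Z = 138 − 2y_Z − y_W = 0, so y_Z = 69 − 0.5y_W.
The game is symmetric, so in equilibrium y_W = y_Z: the reaction function gives 1.5y_Z = 69, hence y_Z = 46.

46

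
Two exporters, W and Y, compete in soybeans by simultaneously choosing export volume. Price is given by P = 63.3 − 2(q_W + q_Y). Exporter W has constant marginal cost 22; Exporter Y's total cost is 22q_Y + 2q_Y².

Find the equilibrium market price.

Exporter W's profit: π = q_W(63.3 − 2(q_W + q_Y)) − 22q_W.
∂π/∂q_W = 41.3 − 4q_W − 2q_Y = 0, so q_W = 10.325 − 0.5q_Y.
For Y: ∂π/∂q_Y = 41.3 − 8q_Y − 2q_W = 0 ⇒ q_Y = 5.1625 − 0.25q_W.
Plugging q_Y into W's best response: q_W = 10.325 − 0.5(5.1625 − 0.25q_W) ⇒ 0.875q_W = 1239/160, so q_W = 8.85.
Then q_Y = 5.1625 − 0.25·8.85 = 2.95.
Equilibrium price: P = 63.3 − 2·11.8 = 39.7.

39.7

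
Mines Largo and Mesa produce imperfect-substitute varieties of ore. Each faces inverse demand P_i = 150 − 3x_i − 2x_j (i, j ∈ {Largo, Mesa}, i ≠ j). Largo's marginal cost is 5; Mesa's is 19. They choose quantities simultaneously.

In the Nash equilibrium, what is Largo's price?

62

Mine Largo's profit: π = x_{Largo}(150 − 3x_{Largo} − 2x_{Mesa}) − 5x_{Largo}.
∂π/∂x_{Largo} = 145 − 6x_{Largo} − 2x_{Mesa} = 0 ⇒ x_{Largo} = 145/6 − (1/3)x_{Mesa}.
Similarly x_{Mesa} = 131/6 − (1/3)x_{Largo}.
Plugging x_{Mesa} into Largo's best response: x_{Largo} = 145/6 − (1/3)(131/6 − (1/3)x_{Largo}) ⇒ (8/9)x_{Largo} = 152/9, so x_{Largo} = 19.
Then x_{Mesa} = 131/6 − (1/3)·19 = 15.5.
P_{Largo} = 150 − 3·19 − 2·15.5 = 62.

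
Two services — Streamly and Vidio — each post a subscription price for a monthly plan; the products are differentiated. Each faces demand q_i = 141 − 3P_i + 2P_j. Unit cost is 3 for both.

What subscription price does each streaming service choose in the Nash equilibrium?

37.5

Streamly's profit: π = (P_{Streamly} − 3)(141 − 3P_{Streamly} + 2P_{Vidio}).
∂π/∂P_{Streamly} = 150 − 6P_{Streamly} + 2P_{Vidio} = 0 ⇒ P_{Streamly} = 25 + (1/3)P_{Vidio}.
Setting P_{Streamly} = P_{Vidio} in the reaction function: P_{Streamly} = 25 + (1/3)P_{Streamly}, so P_{Streamly} = 25 / (2/3) = 37.5.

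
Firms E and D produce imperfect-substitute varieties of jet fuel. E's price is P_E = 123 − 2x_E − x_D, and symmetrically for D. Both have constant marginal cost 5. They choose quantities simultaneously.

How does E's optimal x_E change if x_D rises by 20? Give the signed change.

-5

Firm E's profit: π = x_E(123 − 2x_E − x_D) − 5x_E.
∂π/∂x_E = 118 − 4x_E − x_D = 0 ⇒ x_E = 29.5 − 0.25x_D.
The reaction-function slope is −0.25, so a 20-unit rise in x_D moves x_E by −0.25 × 20 = −5. E's best response falls — the actions are strategic substitutes.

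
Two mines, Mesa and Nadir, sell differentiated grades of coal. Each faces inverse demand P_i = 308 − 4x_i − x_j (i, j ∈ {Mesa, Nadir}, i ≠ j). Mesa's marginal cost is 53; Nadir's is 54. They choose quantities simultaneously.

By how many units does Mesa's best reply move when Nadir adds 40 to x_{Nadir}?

Mine Mesa's profit: π = x_{Mesa}(308 − 4x_{Mesa} − x_{Nadir}) − 53x_{Mesa}.
∂π/∂x_{Mesa} = 255 − 8x_{Mesa} − x_{Nadir} = 0 ⇒ x_{Mesa} = 31.875 − 0.125x_{Nadir}.
The reaction-function slope is −0.125, so a 40-unit rise in x_{Nadir} moves x_{Mesa} by −0.125 × 40 = −5. Mesa's best response falls — the actions are strategic substitutes.

-5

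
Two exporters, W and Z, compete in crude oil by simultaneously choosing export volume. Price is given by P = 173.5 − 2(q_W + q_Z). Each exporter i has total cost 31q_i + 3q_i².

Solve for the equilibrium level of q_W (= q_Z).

Exporter W's profit: π = q_W(173.5 − 2(q_W + q_Z)) − 31q_W − 3q_W².
∂π/∂q_W = 142.5 − 10q_W − 2q_Z = 0, so q_W = 14.25 − 0.2q_Z.
By symmetry q_Z = q_W; substituting into the reaction function, 1.2q_W = 14.25 and q_W = 11.875.

11.875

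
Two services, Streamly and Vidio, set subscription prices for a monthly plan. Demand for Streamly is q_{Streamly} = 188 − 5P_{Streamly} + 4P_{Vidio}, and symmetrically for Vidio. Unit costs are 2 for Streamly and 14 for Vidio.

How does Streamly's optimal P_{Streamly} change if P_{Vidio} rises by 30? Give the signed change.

12

Streamly's profit: π = (P_{Streamly} − 2)(188 − 5P_{Streamly} + 4P_{Vidio}).
∂π/∂P_{Streamly} = 198 − 10P_{Streamly} + 4P_{Vidio} = 0 ⇒ P_{Streamly} = 19.8 + 0.4P_{Vidio}.
The reaction-function slope is 0.4, so a 30-unit rise in P_{Vidio} moves P_{Streamly} by 0.4 × 30 = 12. Streamly's best response rises — the actions are strategic complements.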